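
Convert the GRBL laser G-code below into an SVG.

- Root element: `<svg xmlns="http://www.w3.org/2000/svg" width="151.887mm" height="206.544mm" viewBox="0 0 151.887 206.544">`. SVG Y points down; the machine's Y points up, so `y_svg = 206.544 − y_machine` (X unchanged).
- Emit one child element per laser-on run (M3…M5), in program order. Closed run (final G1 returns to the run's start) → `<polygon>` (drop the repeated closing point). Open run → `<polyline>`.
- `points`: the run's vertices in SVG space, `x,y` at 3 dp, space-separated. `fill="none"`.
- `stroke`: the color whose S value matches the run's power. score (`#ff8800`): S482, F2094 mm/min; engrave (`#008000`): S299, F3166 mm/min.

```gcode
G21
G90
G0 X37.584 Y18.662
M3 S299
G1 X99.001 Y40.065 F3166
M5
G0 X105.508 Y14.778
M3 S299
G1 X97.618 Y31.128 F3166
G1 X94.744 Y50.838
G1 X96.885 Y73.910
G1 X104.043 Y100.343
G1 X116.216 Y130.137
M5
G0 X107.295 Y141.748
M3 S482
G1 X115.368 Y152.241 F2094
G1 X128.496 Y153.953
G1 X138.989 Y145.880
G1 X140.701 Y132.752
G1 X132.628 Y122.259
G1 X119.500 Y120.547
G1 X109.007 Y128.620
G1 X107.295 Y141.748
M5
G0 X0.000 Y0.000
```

Machine Y-up, SVG Y-down with viewBox height 206.544, so y_svg = 206.544 − y_machine; X carries over.

Run 1: power S299 maps to stroke `#008000` (engrave). The run is open, so emit a `<polyline>` with points (Y-flipped): 37.584,187.882 99.001,166.479.

Run 2: the run's S299 means `#008000` (engrave). The run is open, so emit a `<polyline>` with points (Y-flipped): 105.508,191.766 97.618,175.416 94.744,155.706 96.885,132.634 104.043,106.201 116.216,76.407.

Run 3: the run's S482 means `#ff8800` (score). The run returns to its start, so emit a `<polygon>` with points (Y-flipped): 107.295,64.796 115.368,54.303 128.496,52.591 138.989,60.664 140.701,73.792 132.628,84.285 119.500,85.997 109.007,77.924.

<svg xmlns="http://www.w3.org/2000/svg" width="151.887mm" height="206.544mm" viewBox="0 0 151.887 206.544">
  <polyline points="37.584,187.882 99.001,166.479" fill="none" stroke="#008000"/>
  <polyline points="105.508,191.766 97.618,175.416 94.744,155.706 96.885,132.634 104.043,106.201 116.216,76.407" fill="none" stroke="#008000"/>
  <polygon points="107.295,64.796 115.368,54.303 128.496,52.591 138.989,60.664 140.701,73.792 132.628,84.285 119.500,85.997 109.007,77.924" fill="none" stroke="#ff8800"/>
</svg>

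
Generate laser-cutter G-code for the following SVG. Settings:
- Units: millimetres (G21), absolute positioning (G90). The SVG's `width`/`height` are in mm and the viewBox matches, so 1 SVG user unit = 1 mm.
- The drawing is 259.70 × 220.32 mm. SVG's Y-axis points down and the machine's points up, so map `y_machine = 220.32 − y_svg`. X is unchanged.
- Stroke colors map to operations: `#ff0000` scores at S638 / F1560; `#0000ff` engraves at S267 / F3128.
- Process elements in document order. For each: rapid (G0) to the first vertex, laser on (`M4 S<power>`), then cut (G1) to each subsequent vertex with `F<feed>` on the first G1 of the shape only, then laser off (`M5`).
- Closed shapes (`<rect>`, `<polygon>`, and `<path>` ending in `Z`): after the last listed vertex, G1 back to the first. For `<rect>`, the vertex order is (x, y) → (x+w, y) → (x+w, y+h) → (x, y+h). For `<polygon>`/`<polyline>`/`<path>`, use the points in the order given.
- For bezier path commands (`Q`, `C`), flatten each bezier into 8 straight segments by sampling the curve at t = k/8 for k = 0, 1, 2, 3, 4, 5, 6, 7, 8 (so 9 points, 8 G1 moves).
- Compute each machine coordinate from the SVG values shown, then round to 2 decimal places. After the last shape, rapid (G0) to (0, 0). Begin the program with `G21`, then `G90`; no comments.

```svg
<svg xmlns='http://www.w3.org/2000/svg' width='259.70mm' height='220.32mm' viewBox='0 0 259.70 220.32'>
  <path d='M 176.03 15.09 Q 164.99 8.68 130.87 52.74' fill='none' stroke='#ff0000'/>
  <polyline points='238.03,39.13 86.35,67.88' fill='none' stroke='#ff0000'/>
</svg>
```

Since the viewBox matches the mm dimensions, user units are millimetres directly. The only transform is the Y-flip y_m = 220.32 − y_svg.

Shape 1 is a quadratic bezier drawn with `<path>`. Its stroke #ff0000 means score at S638, F1560. After flipping Y the toolpath is (176.03,205.23) → (172.91,206.04) → (169.07,205.28) → (164.50,202.94) → (159.22,199.02) → (153.21,193.53) → (146.49,186.46) → (139.04,177.81) → (130.87,167.58).

Shape 2 is a line segment drawn with `<polyline>`. Its stroke #ff0000 means score at S638, F1560. After flipping Y the toolpath is (238.03,181.19) → (86.35,152.44).

G21
G90
G0 X176.03 Y205.23
M4 S638
G1 X172.91 Y206.04 F1560
G1 X169.07 Y205.28
G1 X164.50 Y202.94
G1 X159.22 Y199.02
G1 X153.21 Y193.53
G1 X146.49 Y186.46
G1 X139.04 Y177.81
G1 X130.87 Y167.58
M5
G0 X238.03 Y181.19
M4 S638
G1 X86.35 Y152.44 F1560
M5
G0 X0.00 Y0.00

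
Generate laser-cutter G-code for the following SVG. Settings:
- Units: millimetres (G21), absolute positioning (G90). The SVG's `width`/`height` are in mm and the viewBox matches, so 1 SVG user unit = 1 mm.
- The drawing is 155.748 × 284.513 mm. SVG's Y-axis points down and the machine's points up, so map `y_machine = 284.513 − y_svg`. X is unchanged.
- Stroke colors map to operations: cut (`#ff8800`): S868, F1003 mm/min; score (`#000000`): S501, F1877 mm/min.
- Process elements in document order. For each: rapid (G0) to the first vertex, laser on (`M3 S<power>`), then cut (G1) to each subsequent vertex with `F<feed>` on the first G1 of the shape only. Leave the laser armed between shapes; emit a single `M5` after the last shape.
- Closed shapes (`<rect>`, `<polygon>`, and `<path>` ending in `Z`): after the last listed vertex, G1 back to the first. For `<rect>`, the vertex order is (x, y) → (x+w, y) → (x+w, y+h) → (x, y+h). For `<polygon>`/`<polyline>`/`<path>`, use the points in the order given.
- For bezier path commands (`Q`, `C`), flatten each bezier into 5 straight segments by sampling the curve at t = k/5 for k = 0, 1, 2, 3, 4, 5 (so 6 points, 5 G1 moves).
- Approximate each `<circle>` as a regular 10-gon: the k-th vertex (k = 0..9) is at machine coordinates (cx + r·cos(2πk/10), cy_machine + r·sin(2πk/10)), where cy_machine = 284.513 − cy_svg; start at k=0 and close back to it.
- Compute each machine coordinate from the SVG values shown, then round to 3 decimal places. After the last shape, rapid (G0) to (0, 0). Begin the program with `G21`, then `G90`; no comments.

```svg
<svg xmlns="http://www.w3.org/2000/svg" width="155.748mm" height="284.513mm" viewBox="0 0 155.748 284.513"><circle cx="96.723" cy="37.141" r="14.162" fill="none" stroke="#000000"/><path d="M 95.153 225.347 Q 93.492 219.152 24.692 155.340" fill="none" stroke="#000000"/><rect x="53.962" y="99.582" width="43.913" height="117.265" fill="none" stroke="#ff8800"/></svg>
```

Since the viewBox matches the mm dimensions, user units are millimetres directly. The only transform is the Y-flip y_m = 284.513 − y_svg.

Shape 1 is a circle drawn with `<circle>`. Its stroke #000000 means score at S501, F1877. After flipping Y the toolpath is (110.885,247.372) → (108.180,255.696) → (101.099,260.841) → (92.347,260.841) → (85.266,255.696) → (82.561,247.372) → (85.266,239.048) → (92.347,233.903) → (101.099,233.903) → (108.180,239.048) → (110.885,247.372), returning to the start.

Shape 2 is a quadratic bezier drawn with `<path>`. Its stroke #000000 means score at S501, F1877. After flipping Y the toolpath is (95.153,59.166) → (91.803,63.949) → (83.082,73.341) → (68.990,87.342) → (49.526,105.953) → (24.692,129.173).

Shape 3 is a rectangle drawn with `<rect>`. Its stroke #ff8800 means cut at S868, F1003. After flipping Y the toolpath is (53.962,184.931) → (97.875,184.931) → (97.875,67.666) → (53.962,67.666) → (53.962,184.931), returning to the start.

G21
G90
G0 X110.885 Y247.372
M3 S501
G1 X108.180 Y255.696 F1877
G1 X101.099 Y260.841
G1 X92.347 Y260.841
G1 X85.266 Y255.696
G1 X82.561 Y247.372
G1 X85.266 Y239.048
G1 X92.347 Y233.903
G1 X101.099 Y233.903
G1 X108.180 Y239.048
G1 X110.885 Y247.372
G0 X95.153 Y59.166
M3 S501
G1 X91.803 Y63.949 F1877
G1 X83.082 Y73.341
G1 X68.990 Y87.342
G1 X49.526 Y105.953
G1 X24.692 Y129.173
G0 X53.962 Y184.931
M3 S868
G1 X97.875 Y184.931 F1003
G1 X97.875 Y67.666
G1 X53.962 Y67.666
G1 X53.962 Y184.931
M5
G0 X0.000 Y0.000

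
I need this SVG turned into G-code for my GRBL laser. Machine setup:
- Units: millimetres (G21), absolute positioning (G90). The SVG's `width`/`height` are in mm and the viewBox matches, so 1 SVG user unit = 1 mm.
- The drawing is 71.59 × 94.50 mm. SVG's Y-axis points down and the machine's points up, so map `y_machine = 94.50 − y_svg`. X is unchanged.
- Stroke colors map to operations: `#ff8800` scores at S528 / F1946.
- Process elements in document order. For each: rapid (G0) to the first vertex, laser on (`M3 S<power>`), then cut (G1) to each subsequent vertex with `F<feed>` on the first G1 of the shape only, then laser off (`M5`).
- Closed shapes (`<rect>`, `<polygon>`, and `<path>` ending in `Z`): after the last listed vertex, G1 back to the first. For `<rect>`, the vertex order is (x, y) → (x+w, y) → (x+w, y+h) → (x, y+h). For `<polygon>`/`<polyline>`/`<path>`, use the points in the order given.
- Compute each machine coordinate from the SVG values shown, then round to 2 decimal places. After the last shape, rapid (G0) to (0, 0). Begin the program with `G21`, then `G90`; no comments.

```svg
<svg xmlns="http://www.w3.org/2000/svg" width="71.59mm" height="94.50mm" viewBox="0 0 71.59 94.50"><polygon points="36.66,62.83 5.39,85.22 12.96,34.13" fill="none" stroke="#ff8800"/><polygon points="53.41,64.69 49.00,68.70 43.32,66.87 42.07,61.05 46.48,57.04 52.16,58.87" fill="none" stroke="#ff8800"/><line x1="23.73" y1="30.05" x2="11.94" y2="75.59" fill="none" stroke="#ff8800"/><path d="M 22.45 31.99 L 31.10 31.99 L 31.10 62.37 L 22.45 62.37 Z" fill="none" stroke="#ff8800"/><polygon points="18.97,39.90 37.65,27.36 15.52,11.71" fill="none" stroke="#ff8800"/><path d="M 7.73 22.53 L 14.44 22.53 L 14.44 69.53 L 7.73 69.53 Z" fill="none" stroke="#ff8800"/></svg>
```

Since the viewBox matches the mm dimensions, user units are millimetres directly. The only transform is the Y-flip y_m = 94.50 − y_svg.

Shape 1 is a closed polygon drawn with `<polygon>`. Its stroke #ff8800 means score at S528, F1946. After flipping Y the toolpath is (36.66,31.67) → (5.39,9.28) → (12.96,60.37) → (36.66,31.67), returning to the start.

Shape 2 is a regular polygon drawn with `<polygon>`. Its stroke #ff8800 means score at S528, F1946. After flipping Y the toolpath is (53.41,29.81) → (49.00,25.80) → (43.32,27.63) → (42.07,33.45) → (46.48,37.46) → (52.16,35.63) → (53.41,29.81), returning to the start.

Shape 3 is a line segment drawn with `<line>`. Its stroke #ff8800 means score at S528, F1946. After flipping Y the toolpath is (23.73,64.45) → (11.94,18.91).

Shape 4 is a rectangle drawn with `<path>`. Its stroke #ff8800 means score at S528, F1946. After flipping Y the toolpath is (22.45,62.51) → (31.10,62.51) → (31.10,32.13) → (22.45,32.13) → (22.45,62.51), returning to the start.

Shape 5 is a closed polygon drawn with `<polygon>`. Its stroke #ff8800 means score at S528, F1946. After flipping Y the toolpath is (18.97,54.60) → (37.65,67.14) → (15.52,82.79) → (18.97,54.60), returning to the start.

Shape 6 is a rectangle drawn with `<path>`. Its stroke #ff8800 means score at S528, F1946. After flipping Y the toolpath is (7.73,71.97) → (14.44,71.97) → (14.44,24.97) → (7.73,24.97) → (7.73,71.97), returning to the start.

G21
G90
G0 X36.66 Y31.67
M3 S528
G1 X5.39 Y9.28 F1946
G1 X12.96 Y60.37
G1 X36.66 Y31.67
M5
G0 X53.41 Y29.81
M3 S528
G1 X49.00 Y25.80 F1946
G1 X43.32 Y27.63
G1 X42.07 Y33.45
G1 X46.48 Y37.46
G1 X52.16 Y35.63
G1 X53.41 Y29.81
M5
G0 X23.73 Y64.45
M3 S528
G1 X11.94 Y18.91 F1946
M5
G0 X22.45 Y62.51
M3 S528
G1 X31.10 Y62.51 F1946
G1 X31.10 Y32.13
G1 X22.45 Y32.13
G1 X22.45 Y62.51
M5
G0 X18.97 Y54.60
M3 S528
G1 X37.65 Y67.14 F1946
G1 X15.52 Y82.79
G1 X18.97 Y54.60
M5
G0 X7.73 Y71.97
M3 S528
G1 X14.44 Y71.97 F1946
G1 X14.44 Y24.97
G1 X7.73 Y24.97
G1 X7.73 Y71.97
M5
G0 X0.00 Y0.00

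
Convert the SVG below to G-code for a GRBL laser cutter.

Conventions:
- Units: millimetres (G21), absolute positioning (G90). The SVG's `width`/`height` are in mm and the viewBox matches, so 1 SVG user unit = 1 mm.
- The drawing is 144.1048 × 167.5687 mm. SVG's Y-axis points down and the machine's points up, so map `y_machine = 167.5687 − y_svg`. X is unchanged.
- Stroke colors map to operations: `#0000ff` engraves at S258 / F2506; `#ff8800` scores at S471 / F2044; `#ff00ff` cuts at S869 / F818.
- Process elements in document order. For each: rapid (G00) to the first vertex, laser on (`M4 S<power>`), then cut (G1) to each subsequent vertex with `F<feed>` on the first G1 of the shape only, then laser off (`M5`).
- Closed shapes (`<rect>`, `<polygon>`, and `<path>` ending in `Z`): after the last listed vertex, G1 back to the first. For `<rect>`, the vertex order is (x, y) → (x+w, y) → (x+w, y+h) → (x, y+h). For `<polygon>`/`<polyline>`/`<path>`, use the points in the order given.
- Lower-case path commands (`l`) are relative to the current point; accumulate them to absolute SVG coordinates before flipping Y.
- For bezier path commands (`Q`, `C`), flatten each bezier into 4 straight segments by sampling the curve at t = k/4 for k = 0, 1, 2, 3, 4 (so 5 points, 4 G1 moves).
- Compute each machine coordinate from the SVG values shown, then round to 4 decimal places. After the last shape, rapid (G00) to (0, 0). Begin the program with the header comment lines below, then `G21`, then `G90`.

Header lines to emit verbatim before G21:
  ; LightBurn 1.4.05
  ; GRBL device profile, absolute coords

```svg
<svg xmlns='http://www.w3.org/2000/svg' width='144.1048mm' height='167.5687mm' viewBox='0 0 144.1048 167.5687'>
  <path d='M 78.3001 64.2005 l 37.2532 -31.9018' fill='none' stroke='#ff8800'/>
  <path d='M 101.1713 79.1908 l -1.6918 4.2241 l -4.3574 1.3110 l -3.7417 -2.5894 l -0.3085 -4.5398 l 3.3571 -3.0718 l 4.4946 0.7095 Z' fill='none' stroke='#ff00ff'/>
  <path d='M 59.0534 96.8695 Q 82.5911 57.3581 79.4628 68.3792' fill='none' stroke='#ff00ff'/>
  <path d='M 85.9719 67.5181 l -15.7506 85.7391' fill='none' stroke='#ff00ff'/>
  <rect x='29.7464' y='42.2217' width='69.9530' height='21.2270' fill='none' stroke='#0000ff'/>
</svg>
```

; LightBurn 1.4.05
; GRBL device profile, absolute coords
G21
G90
G00 X78.3001 Y103.3682
M4 S471
G1 X115.5533 Y135.2700 F2044
M5
G00 X101.1713 Y88.3779
M4 S869
G1 X99.4795 Y84.1538 F818
G1 X95.1221 Y82.8428
G1 X91.3804 Y85.4322
G1 X91.0719 Y89.9720
G1 X94.4290 Y93.0438
G1 X98.9236 Y92.3343
G1 X101.1713 Y88.3779
M5
G00 X59.0534 Y70.6992
M4 S869
G1 X69.1556 Y87.2966 F818
G1 X75.9246 Y97.5775
G1 X79.3603 Y101.5418
G1 X79.4628 Y99.1895
M5
G00 X85.9719 Y100.0506
M4 S869
G1 X70.2213 Y14.3115 F818
M5
G00 X29.7464 Y125.3470
M4 S258
G1 X99.6994 Y125.3470 F2506
G1 X99.6994 Y104.1200
G1 X29.7464 Y104.1200
G1 X29.7464 Y125.3470
M5
G00 X0.0000 Y0.0000

viewBox `0 0 144.1048 167.5687` with mm width/height → 1 unit = 1 mm. Flip: y_m = 167.5687 − y_svg.

**Shape 1** — `<path>` line segment, stroke `#ff8800` → score (S471, F2044). Machine vertices: (78.3001,103.3682) → (115.5533,135.2700). Open path.

**Shape 2** — `<path>` regular polygon, stroke `#ff00ff` → cut (S869, F818). Machine vertices: (101.1713,88.3779) → (99.4795,84.1538) → (95.1221,82.8428) → (91.3804,85.4322) → (91.0719,89.9720) → (94.4290,93.0438) → (98.9236,92.3343) → (101.1713,88.3779). Closed: final G1 returns to the first vertex.

**Shape 3** — `<path>` quadratic bezier, stroke `#ff00ff` → cut (S869, F818). Control points (SVG): P0=(59.0534,96.8695), P1=(82.5911,57.3581), P2=(79.4628,68.3792); sampled at t=k/4. Machine vertices: (59.0534,70.6992) → (69.1556,87.2966) → (75.9246,97.5775) → (79.3603,101.5418) → (79.4628,99.1895). Open path.

**Shape 4** — `<path>` line segment, stroke `#ff00ff` → cut (S869, F818). Machine vertices: (85.9719,100.0506) → (70.2213,14.3115). Open path.

**Shape 5** — `<rect>` rectangle, stroke `#0000ff` → engrave (S258, F2506). Machine vertices: (29.7464,125.3470) → (99.6994,125.3470) → (99.6994,104.1200) → (29.7464,104.1200) → (29.7464,125.3470). Closed: final G1 returns to the first vertex.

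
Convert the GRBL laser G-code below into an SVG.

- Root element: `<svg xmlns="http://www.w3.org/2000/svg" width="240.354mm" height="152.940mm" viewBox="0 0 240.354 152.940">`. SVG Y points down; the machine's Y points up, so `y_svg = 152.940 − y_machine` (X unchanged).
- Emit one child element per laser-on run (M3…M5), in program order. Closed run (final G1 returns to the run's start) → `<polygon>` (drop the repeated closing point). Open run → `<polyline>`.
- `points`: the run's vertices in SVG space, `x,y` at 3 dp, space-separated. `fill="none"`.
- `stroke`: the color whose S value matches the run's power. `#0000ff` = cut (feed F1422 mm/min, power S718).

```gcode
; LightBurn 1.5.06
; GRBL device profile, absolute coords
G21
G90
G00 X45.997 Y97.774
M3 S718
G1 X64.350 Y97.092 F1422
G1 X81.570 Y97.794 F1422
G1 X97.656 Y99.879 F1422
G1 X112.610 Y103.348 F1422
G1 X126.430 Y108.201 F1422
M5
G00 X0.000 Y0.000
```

Each laser-on run becomes one SVG element. Flip Y back into SVG space with y_svg = 152.940 − y_machine. Every run uses S718, so all elements get stroke `#0000ff` (cut).

Run 1: The run is open, so emit a `<polyline>` with points (Y-flipped): 45.997,55.166 64.350,55.848 81.570,55.146 97.656,53.061 112.610,49.592 126.430,44.739.

<svg xmlns="http://www.w3.org/2000/svg" width="240.354mm" height="152.940mm" viewBox="0 0 240.354 152.940">
  <polyline points="45.997,55.166 64.350,55.848 81.570,55.146 97.656,53.061 112.610,49.592 126.430,44.739" fill="none" stroke="#0000ff"/>
</svg>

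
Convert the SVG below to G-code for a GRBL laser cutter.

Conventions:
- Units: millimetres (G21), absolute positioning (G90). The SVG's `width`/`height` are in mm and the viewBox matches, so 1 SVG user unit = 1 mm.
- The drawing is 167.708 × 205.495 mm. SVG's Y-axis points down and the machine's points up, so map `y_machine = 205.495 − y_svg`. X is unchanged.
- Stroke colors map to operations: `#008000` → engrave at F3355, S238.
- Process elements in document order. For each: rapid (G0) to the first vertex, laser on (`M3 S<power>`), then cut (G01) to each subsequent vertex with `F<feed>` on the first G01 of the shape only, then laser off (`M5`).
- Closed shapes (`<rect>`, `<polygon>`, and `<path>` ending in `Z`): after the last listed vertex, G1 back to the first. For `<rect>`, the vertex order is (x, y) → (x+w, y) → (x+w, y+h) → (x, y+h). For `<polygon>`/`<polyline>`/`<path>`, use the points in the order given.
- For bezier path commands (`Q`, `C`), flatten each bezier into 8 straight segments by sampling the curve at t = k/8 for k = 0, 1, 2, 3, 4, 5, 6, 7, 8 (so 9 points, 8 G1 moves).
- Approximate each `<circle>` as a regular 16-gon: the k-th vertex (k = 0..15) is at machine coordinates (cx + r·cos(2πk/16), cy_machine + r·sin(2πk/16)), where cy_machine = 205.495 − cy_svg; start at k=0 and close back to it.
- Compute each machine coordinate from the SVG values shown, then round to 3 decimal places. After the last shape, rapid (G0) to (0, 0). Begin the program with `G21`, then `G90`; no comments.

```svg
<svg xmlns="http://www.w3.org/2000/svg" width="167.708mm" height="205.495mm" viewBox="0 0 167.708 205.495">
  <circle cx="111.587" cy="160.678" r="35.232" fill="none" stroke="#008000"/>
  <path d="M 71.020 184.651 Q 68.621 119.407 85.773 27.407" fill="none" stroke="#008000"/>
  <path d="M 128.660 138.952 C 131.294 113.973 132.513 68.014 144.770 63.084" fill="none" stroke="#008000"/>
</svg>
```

viewBox `0 0 167.708 205.495` with mm width/height → 1 unit = 1 mm. Flip: y_m = 205.495 − y_svg.

**Shape 1** — `<circle>` circle, stroke `#008000` → engrave (S238, F3355). Machine vertices: (146.819,44.817) → (144.137,58.300) → (136.500,69.730) → (125.070,77.367) → (111.587,80.049) → (98.104,77.367) → (86.674,69.730) → (79.037,58.300) → (76.355,44.817) → (79.037,31.334) → (86.674,19.904) → (98.104,12.267) → (111.587,9.585) → (125.070,12.267) → (136.500,19.904) → (144.137,31.334) → (146.819,44.817). Closed: final G1 returns to the first vertex.

**Shape 2** — `<path>` quadratic bezier, stroke `#008000` → engrave (S238, F3355). Control points (SVG): P0=(71.020,184.651), P1=(68.621,119.407), P2=(85.773,27.407); sampled at t=k/8. Machine vertices: (71.020,20.844) → (70.726,37.573) → (71.042,55.138) → (71.970,73.540) → (73.509,92.777) → (75.658,112.851) → (78.419,133.760) → (81.790,155.506) → (85.773,178.088). Open path.

**Shape 3** — `<path>` cubic bezier, stroke `#008000` → engrave (S238, F3355). Control points (SVG): P0=(128.660,138.952), P1=(131.294,113.973), P2=(132.513,68.014), P3=(144.770,63.084); sampled at t=k/8. Machine vertices: (128.660,66.543) → (129.606,76.772) → (130.565,88.242) → (131.683,100.225) → (133.106,111.995) → (134.981,122.826) → (137.452,131.989) → (140.667,138.760) → (144.770,142.411). Open path.

G21
G90
G0 X146.819 Y44.817
M3 S238
G01 X144.137 Y58.300 F3355
G01 X136.500 Y69.730
G01 X125.070 Y77.367
G01 X111.587 Y80.049
G01 X98.104 Y77.367
G01 X86.674 Y69.730
G01 X79.037 Y58.300
G01 X76.355 Y44.817
G01 X79.037 Y31.334
G01 X86.674 Y19.904
G01 X98.104 Y12.267
G01 X111.587 Y9.585
G01 X125.070 Y12.267
G01 X136.500 Y19.904
G01 X144.137 Y31.334
G01 X146.819 Y44.817
M5
G0 X71.020 Y20.844
M3 S238
G01 X70.726 Y37.573 F3355
G01 X71.042 Y55.138
G01 X71.970 Y73.540
G01 X73.509 Y92.777
G01 X75.658 Y112.851
G01 X78.419 Y133.760
G01 X81.790 Y155.506
G01 X85.773 Y178.088
M5
G0 X128.660 Y66.543
M3 S238
G01 X129.606 Y76.772 F3355
G01 X130.565 Y88.242
G01 X131.683 Y100.225
G01 X133.106 Y111.995
G01 X134.981 Y122.826
G01 X137.452 Y131.989
G01 X140.667 Y138.760
G01 X144.770 Y142.411
M5
G0 X0.000 Y0.000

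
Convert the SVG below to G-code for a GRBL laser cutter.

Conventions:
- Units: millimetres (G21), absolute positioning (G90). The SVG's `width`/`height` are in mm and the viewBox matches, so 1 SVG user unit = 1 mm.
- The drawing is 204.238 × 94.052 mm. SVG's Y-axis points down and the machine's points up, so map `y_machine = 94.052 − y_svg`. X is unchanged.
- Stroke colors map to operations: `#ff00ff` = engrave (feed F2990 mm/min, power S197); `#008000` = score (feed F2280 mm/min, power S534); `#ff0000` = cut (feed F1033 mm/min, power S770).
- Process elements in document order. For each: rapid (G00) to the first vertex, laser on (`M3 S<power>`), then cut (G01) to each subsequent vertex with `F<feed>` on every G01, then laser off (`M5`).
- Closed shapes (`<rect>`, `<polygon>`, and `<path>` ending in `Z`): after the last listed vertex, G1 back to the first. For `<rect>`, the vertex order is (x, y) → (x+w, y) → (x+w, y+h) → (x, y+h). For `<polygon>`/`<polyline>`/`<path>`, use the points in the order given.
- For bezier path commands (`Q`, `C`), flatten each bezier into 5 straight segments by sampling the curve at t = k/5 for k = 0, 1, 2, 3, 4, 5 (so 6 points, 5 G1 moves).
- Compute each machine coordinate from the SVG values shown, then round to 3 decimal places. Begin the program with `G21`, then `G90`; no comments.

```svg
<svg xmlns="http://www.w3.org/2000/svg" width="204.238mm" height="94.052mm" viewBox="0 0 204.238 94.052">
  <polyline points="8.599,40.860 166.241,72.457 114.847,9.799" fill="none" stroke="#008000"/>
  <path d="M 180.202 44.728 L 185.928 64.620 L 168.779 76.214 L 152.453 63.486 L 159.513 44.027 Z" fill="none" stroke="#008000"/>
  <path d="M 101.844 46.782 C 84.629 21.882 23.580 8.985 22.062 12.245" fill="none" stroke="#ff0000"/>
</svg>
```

G21
G90
G00 X8.599 Y53.192
M3 S534
G01 X166.241 Y21.595 F2280
G01 X114.847 Y84.253 F2280
M5
G00 X180.202 Y49.324
M3 S534
G01 X185.928 Y29.432 F2280
G01 X168.779 Y17.838 F2280
G01 X152.453 Y30.566 F2280
G01 X159.513 Y50.025 F2280
G01 X180.202 Y49.324 F2280
M5
G00 X101.844 Y47.270
M3 S770
G01 X87.082 Y60.736 F1033
G01 X66.761 Y71.123 F1033
G01 X45.843 Y78.229 F1033
G01 X29.290 Y81.857 F1033
G01 X22.062 Y81.807 F1033
M5

viewBox `0 0 204.238 94.052` with mm width/height → 1 unit = 1 mm. Flip: y_m = 94.052 − y_svg.

**Shape 1** — `<polyline>` open polyline, stroke `#008000` → score (S534, F2280). Machine vertices: (8.599,53.192) → (166.241,21.595) → (114.847,84.253). Open path.

**Shape 2** — `<path>` regular polygon, stroke `#008000` → score (S534, F2280). Machine vertices: (180.202,49.324) → (185.928,29.432) → (168.779,17.838) → (152.453,30.566) → (159.513,50.025) → (180.202,49.324). Closed: final G1 returns to the first vertex.

**Shape 3** — `<path>` cubic bezier, stroke `#ff0000` → cut (S770, F1033). Control points (SVG): P0=(101.844,46.782), P1=(84.629,21.882), P2=(23.580,8.985), P3=(22.062,12.245); sampled at t=k/5. Machine vertices: (101.844,47.270) → (87.082,60.736) → (66.761,71.123) → (45.843,78.229) → (29.290,81.857) → (22.062,81.807). Open path.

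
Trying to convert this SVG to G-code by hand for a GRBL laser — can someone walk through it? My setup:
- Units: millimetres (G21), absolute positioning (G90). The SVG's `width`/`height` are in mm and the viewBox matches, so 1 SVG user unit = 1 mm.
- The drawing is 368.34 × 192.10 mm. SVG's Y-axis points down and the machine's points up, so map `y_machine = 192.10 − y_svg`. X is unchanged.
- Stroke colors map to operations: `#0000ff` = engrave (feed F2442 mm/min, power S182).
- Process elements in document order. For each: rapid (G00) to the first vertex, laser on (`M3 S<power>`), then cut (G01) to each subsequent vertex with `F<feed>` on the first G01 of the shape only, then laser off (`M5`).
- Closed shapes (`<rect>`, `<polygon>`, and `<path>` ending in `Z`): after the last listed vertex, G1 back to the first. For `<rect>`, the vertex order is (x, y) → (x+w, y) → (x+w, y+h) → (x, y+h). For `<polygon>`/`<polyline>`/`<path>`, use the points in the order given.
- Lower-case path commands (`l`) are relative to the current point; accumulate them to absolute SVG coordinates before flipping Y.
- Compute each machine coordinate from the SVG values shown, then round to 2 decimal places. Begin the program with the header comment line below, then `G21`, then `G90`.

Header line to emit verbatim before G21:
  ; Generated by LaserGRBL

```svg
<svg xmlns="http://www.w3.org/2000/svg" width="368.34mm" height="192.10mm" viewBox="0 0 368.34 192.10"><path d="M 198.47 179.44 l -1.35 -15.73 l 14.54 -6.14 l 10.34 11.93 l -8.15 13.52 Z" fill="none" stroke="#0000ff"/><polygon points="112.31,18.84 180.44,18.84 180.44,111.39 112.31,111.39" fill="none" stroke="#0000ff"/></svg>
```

; Generated by LaserGRBL
G21
G90
G00 X198.47 Y12.66
M3 S182
G01 X197.12 Y28.39 F2442
G01 X211.66 Y34.53
G01 X222.00 Y22.60
G01 X213.85 Y9.08
G01 X198.47 Y12.66
M5
G00 X112.31 Y173.26
M3 S182
G01 X180.44 Y173.26 F2442
G01 X180.44 Y80.71
G01 X112.31 Y80.71
G01 X112.31 Y173.26
M5

viewBox `0 0 368.34 192.10` with mm width/height → 1 unit = 1 mm. Flip: y_m = 192.10 − y_svg.

**Shape 1** — `<path>` regular polygon, stroke `#0000ff` → engrave (S182, F2442). Machine vertices: (198.47,12.66) → (197.12,28.39) → (211.66,34.53) → (222.00,22.60) → (213.85,9.08) → (198.47,12.66). Closed: final G1 returns to the first vertex.

**Shape 2** — `<polygon>` rectangle, stroke `#0000ff` → engrave (S182, F2442). Machine vertices: (112.31,173.26) → (180.44,173.26) → (180.44,80.71) → (112.31,80.71) → (112.31,173.26). Closed: final G1 returns to the first vertex.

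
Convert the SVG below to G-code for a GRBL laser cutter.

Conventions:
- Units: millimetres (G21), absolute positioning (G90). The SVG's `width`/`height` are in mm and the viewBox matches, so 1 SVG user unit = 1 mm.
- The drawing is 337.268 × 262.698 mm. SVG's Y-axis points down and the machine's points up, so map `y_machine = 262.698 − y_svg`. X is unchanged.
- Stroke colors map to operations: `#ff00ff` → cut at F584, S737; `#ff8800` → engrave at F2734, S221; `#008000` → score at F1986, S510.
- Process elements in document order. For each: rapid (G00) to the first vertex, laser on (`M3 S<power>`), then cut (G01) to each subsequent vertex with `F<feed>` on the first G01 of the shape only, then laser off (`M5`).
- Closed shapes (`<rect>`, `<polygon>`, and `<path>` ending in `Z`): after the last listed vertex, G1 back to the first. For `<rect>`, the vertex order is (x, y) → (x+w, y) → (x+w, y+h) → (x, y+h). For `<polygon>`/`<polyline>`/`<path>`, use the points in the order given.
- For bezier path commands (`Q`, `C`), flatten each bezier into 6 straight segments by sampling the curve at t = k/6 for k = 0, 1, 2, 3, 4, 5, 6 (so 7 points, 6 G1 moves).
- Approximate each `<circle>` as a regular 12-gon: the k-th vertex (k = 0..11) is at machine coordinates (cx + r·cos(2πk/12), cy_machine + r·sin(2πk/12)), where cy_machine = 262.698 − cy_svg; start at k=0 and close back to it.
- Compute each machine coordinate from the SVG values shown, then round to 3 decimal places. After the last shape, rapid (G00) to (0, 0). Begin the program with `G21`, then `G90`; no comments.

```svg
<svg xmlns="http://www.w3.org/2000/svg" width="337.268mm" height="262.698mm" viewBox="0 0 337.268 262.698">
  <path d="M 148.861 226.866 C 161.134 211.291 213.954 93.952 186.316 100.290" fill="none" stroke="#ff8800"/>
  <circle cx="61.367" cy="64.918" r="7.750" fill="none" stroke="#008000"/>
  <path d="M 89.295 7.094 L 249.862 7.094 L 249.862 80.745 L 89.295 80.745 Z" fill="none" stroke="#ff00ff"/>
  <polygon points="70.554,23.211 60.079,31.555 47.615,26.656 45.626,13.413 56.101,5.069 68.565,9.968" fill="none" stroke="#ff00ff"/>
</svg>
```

Since the viewBox matches the mm dimensions, user units are millimetres directly. The only transform is the Y-flip y_m = 262.698 − y_svg.

Shape 1 is a cubic bezier drawn with `<path>`. Its stroke #ff8800 means engrave at S221, F2734. After flipping Y the toolpath is (148.861,35.832) → (157.816,51.056) → (170.168,76.979) → (182.555,107.337) → (191.616,135.870) → (193.990,156.314) → (186.316,162.408).

Shape 2 is a circle drawn with `<circle>`. Its stroke #008000 means score at S510, F1986. After flipping Y the toolpath is (69.117,197.780) → (68.079,201.655) → (65.242,204.492) → (61.367,205.530) → (57.492,204.492) → (54.655,201.655) → (53.617,197.780) → (54.655,193.905) → (57.492,191.068) → (61.367,190.030) → (65.242,191.068) → (68.079,193.905) → (69.117,197.780), returning to the start.

Shape 3 is a rectangle drawn with `<path>`. Its stroke #ff00ff means cut at S737, F584. After flipping Y the toolpath is (89.295,255.604) → (249.862,255.604) → (249.862,181.953) → (89.295,181.953) → (89.295,255.604), returning to the start.

Shape 4 is a regular polygon drawn with `<polygon>`. Its stroke #ff00ff means cut at S737, F584. After flipping Y the toolpath is (70.554,239.487) → (60.079,231.143) → (47.615,236.042) → (45.626,249.285) → (56.101,257.629) → (68.565,252.730) → (70.554,239.487), returning to the start.

G21
G90
G00 X148.861 Y35.832
M3 S221
G01 X157.816 Y51.056 F2734
G01 X170.168 Y76.979
G01 X182.555 Y107.337
G01 X191.616 Y135.870
G01 X193.990 Y156.314
G01 X186.316 Y162.408
M5
G00 X69.117 Y197.780
M3 S510
G01 X68.079 Y201.655 F1986
G01 X65.242 Y204.492
G01 X61.367 Y205.530
G01 X57.492 Y204.492
G01 X54.655 Y201.655
G01 X53.617 Y197.780
G01 X54.655 Y193.905
G01 X57.492 Y191.068
G01 X61.367 Y190.030
G01 X65.242 Y191.068
G01 X68.079 Y193.905
G01 X69.117 Y197.780
M5
G00 X89.295 Y255.604
M3 S737
G01 X249.862 Y255.604 F584
G01 X249.862 Y181.953
G01 X89.295 Y181.953
G01 X89.295 Y255.604
M5
G00 X70.554 Y239.487
M3 S737
G01 X60.079 Y231.143 F584
G01 X47.615 Y236.042
G01 X45.626 Y249.285
G01 X56.101 Y257.629
G01 X68.565 Y252.730
G01 X70.554 Y239.487
M5
G00 X0.000 Y0.000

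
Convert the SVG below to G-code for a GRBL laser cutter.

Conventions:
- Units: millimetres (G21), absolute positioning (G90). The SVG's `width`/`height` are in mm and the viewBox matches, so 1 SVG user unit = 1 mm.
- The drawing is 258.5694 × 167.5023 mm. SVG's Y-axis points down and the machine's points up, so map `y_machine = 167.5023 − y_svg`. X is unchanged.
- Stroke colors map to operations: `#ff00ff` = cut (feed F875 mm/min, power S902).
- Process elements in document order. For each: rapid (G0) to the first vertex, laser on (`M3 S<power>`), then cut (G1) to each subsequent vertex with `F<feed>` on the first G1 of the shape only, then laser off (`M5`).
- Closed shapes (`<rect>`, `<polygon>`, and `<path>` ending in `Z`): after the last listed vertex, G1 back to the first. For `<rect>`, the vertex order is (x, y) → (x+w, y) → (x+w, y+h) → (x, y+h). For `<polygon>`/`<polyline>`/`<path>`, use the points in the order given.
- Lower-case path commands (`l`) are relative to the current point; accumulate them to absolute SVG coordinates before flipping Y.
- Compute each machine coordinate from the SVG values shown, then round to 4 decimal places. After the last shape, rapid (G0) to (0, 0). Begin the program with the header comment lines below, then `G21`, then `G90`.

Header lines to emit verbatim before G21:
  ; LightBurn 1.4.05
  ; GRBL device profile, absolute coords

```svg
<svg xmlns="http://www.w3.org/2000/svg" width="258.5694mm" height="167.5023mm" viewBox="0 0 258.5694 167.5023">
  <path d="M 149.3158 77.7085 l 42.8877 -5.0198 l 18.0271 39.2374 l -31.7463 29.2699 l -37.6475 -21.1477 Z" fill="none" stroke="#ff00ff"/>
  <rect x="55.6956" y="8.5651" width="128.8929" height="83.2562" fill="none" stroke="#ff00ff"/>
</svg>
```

1 u = 1 mm; y_m = 167.5023 − y.

[1] `<path>` regular polygon, #ff00ff→cut S902 F875: (149.3158,89.7938) → (192.2035,94.8136) → (210.2306,55.5762) → (178.4843,26.3063) → (140.8368,47.4540) → (149.3158,89.7938) (closed)

[2] `<rect>` rectangle, #ff00ff→cut S902 F875: (55.6956,158.9372) → (184.5885,158.9372) → (184.5885,75.6810) → (55.6956,75.6810) → (55.6956,158.9372) (closed)

; LightBurn 1.4.05
; GRBL device profile, absolute coords
G21
G90
G0 X149.3158 Y89.7938
M3 S902
G1 X192.2035 Y94.8136 F875
G1 X210.2306 Y55.5762
G1 X178.4843 Y26.3063
G1 X140.8368 Y47.4540
G1 X149.3158 Y89.7938
M5
G0 X55.6956 Y158.9372
M3 S902
G1 X184.5885 Y158.9372 F875
G1 X184.5885 Y75.6810
G1 X55.6956 Y75.6810
G1 X55.6956 Y158.9372
M5
G0 X0.0000 Y0.0000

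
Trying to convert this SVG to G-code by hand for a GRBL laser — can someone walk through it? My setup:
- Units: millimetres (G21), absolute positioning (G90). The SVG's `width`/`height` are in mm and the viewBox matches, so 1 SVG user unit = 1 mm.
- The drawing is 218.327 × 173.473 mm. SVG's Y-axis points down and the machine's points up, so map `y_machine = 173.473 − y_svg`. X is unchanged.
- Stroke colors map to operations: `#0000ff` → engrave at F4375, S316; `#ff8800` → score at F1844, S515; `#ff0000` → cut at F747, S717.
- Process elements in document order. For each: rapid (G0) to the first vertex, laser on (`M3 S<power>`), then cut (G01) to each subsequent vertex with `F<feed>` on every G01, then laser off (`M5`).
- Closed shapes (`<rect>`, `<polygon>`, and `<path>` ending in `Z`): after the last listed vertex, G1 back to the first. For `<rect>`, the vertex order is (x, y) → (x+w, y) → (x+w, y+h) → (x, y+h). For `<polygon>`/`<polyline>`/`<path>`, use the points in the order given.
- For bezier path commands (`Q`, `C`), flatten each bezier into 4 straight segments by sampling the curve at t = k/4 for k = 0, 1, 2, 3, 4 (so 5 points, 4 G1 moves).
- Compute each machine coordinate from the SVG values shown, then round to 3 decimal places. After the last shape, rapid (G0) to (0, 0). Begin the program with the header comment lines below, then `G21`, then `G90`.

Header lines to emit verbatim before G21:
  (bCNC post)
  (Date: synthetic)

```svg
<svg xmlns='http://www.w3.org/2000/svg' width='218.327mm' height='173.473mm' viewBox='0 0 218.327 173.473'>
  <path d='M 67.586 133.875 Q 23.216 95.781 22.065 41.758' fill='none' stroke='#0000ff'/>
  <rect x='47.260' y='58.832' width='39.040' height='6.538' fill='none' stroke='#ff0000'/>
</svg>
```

(bCNC post)
(Date: synthetic)
G21
G90
G0 X67.586 Y39.598
M3 S316
G01 X48.102 Y59.641 F4375
G01 X34.021 Y81.674 F4375
G01 X25.342 Y105.699 F4375
G01 X22.065 Y131.715 F4375
M5
G0 X47.260 Y114.641
M3 S717
G01 X86.300 Y114.641 F747
G01 X86.300 Y108.103 F747
G01 X47.260 Y108.103 F747
G01 X47.260 Y114.641 F747
M5
G0 X0.000 Y0.000

1 u = 1 mm; y_m = 173.473 − y.

[1] `<path>` quadratic bezier, #0000ff→engrave S316 F4375: (67.586,39.598) → (48.102,59.641) → (34.021,81.674) → (25.342,105.699) → (22.065,131.715)

[2] `<rect>` rectangle, #ff0000→cut S717 F747: (47.260,114.641) → (86.300,114.641) → (86.300,108.103) → (47.260,108.103) → (47.260,114.641) (closed)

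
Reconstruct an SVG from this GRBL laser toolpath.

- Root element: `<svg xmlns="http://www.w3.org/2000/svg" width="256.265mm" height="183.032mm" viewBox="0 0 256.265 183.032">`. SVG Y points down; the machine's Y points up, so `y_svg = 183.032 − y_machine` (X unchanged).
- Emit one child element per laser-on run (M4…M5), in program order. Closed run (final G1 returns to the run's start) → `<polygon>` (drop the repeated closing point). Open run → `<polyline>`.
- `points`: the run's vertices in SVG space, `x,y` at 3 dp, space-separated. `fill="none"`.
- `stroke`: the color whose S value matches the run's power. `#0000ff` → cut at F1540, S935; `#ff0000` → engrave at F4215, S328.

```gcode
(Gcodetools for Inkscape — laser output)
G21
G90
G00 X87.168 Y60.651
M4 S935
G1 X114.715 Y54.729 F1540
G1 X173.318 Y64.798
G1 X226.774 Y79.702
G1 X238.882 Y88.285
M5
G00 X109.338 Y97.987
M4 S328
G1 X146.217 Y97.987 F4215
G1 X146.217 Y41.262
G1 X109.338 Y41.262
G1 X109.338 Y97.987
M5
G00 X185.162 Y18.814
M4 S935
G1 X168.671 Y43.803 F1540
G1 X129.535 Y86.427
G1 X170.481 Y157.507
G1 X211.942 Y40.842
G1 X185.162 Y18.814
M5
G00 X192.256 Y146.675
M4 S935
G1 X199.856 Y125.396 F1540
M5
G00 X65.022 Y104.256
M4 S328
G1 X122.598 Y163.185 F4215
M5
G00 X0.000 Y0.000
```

<svg xmlns="http://www.w3.org/2000/svg" width="256.265mm" height="183.032mm" viewBox="0 0 256.265 183.032">
  <polyline points="87.168,122.381 114.715,128.303 173.318,118.234 226.774,103.330 238.882,94.747" fill="none" stroke="#0000ff"/>
  <polygon points="109.338,85.045 146.217,85.045 146.217,141.770 109.338,141.770" fill="none" stroke="#ff0000"/>
  <polygon points="185.162,164.218 168.671,139.229 129.535,96.605 170.481,25.525 211.942,142.190" fill="none" stroke="#0000ff"/>
  <polyline points="192.256,36.357 199.856,57.636" fill="none" stroke="#0000ff"/>
  <polyline points="65.022,78.776 122.598,19.847" fill="none" stroke="#ff0000"/>
</svg>

y_svg = 183.032 − y_m.

[1] S935→`#0000ff` (cut); open run; points: 87.168,122.381 114.715,128.303 173.318,118.234 226.774,103.330 238.882,94.747

[2] S328→`#ff0000` (engrave); closed run; points: 109.338,85.045 146.217,85.045 146.217,141.770 109.338,141.770

[3] S935→`#0000ff` (cut); closed run; points: 185.162,164.218 168.671,139.229 129.535,96.605 170.481,25.525 211.942,142.190

[4] S935→`#0000ff` (cut); open run; points: 192.256,36.357 199.856,57.636

[5] S328→`#ff0000` (engrave); open run; points: 65.022,78.776 122.598,19.847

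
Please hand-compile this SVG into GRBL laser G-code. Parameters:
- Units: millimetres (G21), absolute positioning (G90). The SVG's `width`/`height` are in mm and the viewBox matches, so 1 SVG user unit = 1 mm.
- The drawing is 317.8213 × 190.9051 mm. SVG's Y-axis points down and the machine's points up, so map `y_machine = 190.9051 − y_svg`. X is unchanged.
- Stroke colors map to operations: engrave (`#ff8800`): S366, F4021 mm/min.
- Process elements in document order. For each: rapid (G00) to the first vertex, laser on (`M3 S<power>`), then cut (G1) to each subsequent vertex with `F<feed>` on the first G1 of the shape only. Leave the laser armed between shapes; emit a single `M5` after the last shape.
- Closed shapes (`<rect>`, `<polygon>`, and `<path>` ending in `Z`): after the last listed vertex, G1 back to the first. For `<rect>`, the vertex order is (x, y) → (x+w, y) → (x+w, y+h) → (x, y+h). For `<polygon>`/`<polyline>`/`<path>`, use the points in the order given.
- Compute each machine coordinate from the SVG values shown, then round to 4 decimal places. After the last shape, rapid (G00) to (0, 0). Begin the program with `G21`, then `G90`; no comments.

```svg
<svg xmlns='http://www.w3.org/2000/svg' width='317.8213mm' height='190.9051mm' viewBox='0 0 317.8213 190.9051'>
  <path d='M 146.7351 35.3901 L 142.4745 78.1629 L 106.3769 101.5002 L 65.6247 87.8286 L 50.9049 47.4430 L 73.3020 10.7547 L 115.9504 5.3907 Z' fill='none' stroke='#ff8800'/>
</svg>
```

G21
G90
G00 X146.7351 Y155.5150
M3 S366
G1 X142.4745 Y112.7422 F4021
G1 X106.3769 Y89.4049
G1 X65.6247 Y103.0765
G1 X50.9049 Y143.4621
G1 X73.3020 Y180.1504
G1 X115.9504 Y185.5144
G1 X146.7351 Y155.5150
M5
G00 X0.0000 Y0.0000

Since the viewBox matches the mm dimensions, user units are millimetres directly. The only transform is the Y-flip y_m = 190.9051 − y_svg.

Shape 1 is a regular polygon drawn with `<path>`. Its stroke #ff8800 means engrave at S366, F4021. After flipping Y the toolpath is (146.7351,155.5150) → (142.4745,112.7422) → (106.3769,89.4049) → (65.6247,103.0765) → (50.9049,143.4621) → (73.3020,180.1504) → (115.9504,185.5144) → (146.7351,155.5150), returning to the start.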